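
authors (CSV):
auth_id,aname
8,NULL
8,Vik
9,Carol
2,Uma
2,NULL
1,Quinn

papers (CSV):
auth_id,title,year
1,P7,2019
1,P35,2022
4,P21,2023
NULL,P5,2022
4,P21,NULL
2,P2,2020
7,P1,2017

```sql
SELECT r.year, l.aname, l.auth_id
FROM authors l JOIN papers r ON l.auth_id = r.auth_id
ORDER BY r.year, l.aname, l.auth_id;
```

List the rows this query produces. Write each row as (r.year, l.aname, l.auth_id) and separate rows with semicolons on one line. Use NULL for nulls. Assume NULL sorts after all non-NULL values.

INNER JOIN keeps only pairs where the ON condition holds.
Matching on l.auth_id = r.auth_id. A NULL in a compared column never satisfies the condition.
- l[0] auth_id=8 → no match; dropped.
- l[1] auth_id=8 → no match; dropped.
- l[2] auth_id=9 → no match; dropped.
- l[3] auth_id=2 → 1 match(es) in r → 1 row(s).
- l[4] auth_id=2 → 1 match(es) in r → 1 row(s).
- l[5] auth_id=1 → 2 match(es) in r → 2 row(s).
After projecting and ordering:
r.year | l.aname | l.auth_id
2019 | Quinn | 1
2020 | Uma | 2
2020 | NULL | 2
2022 | Quinn | 1

(2019, Quinn, 1); (2020, Uma, 2); (2020, NULL, 2); (2022, Quinn, 1)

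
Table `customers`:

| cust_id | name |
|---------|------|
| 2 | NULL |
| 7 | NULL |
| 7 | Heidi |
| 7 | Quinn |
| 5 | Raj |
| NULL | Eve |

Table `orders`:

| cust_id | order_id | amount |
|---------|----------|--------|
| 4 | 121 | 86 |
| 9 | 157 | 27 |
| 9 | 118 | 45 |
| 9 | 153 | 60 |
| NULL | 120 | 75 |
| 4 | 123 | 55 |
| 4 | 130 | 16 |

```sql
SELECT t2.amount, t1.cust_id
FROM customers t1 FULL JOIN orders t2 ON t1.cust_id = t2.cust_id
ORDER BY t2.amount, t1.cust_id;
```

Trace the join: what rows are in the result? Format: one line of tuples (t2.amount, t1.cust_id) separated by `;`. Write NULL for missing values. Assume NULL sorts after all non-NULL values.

(16, NULL); (27, NULL); (45, NULL); (55, NULL); (60, NULL); (75, NULL); (86, NULL); (NULL, 2); (NULL, 5); (NULL, 7); (NULL, 7); (NULL, 7); (NULL, NULL)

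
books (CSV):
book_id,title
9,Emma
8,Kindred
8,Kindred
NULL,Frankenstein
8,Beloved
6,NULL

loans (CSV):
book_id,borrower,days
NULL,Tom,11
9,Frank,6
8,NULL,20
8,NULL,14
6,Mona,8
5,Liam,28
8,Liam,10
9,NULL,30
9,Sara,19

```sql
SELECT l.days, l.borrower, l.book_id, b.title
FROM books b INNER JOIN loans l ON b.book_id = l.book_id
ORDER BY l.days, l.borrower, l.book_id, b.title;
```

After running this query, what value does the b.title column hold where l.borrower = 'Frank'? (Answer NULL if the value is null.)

Emma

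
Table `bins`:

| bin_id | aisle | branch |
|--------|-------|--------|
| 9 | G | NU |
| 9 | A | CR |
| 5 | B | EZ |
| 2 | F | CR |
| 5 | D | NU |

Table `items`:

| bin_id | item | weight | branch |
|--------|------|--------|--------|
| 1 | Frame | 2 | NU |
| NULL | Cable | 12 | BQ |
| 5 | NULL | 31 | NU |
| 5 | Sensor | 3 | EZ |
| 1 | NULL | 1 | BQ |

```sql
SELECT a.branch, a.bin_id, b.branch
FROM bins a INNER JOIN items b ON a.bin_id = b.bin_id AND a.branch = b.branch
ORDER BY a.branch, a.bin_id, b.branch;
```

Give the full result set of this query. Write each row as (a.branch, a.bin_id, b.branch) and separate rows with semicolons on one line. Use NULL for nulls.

(EZ, 5, EZ); (NU, 5, NU)

INNER JOIN keeps only pairs where the ON condition holds.
Matching on a.bin_id = b.bin_id AND a.branch = b.branch. A NULL in a compared column never satisfies the condition.
Matched pairs: 2.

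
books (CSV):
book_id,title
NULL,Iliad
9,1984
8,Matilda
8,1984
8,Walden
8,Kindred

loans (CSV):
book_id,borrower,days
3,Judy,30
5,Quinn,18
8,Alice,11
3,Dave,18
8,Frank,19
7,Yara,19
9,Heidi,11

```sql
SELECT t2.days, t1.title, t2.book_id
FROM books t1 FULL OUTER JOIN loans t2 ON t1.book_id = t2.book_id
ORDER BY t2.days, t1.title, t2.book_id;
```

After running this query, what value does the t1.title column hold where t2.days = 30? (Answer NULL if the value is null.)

NULL

FULL OUTER JOIN keeps every row from both sides; unmatched rows get NULL for the other side's columns.
Matching on t1.book_id = t2.book_id. A NULL in a compared column never satisfies the condition.
Matched pairs: 9; unmatched t1 rows kept: 1; unmatched t2 rows kept: 4.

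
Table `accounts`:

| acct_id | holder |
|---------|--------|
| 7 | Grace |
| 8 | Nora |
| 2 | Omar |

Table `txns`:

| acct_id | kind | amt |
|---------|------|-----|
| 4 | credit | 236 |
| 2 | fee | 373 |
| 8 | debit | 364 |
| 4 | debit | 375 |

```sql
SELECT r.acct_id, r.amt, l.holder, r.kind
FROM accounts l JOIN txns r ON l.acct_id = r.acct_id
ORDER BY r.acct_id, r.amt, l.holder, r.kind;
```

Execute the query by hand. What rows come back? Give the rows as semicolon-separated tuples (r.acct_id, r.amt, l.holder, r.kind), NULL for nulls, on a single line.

(2, 373, Omar, fee); (8, 364, Nora, debit)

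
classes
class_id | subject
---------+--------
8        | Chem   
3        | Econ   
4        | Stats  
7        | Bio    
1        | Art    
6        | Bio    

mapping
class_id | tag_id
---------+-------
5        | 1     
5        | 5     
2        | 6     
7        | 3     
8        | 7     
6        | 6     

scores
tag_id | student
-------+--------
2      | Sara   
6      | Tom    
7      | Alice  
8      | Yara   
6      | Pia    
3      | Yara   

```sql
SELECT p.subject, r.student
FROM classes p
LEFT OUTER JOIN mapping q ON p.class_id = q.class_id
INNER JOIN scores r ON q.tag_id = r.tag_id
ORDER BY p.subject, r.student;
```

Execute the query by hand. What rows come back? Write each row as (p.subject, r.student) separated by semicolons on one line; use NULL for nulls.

Step 1 — p LEFT JOIN q on class_id → 6 row(s).
Then INNER JOIN `scores r` on tag_id: keep only rows whose q.tag_id appears in r.

(Bio, Pia); (Bio, Tom); (Bio, Yara); (Chem, Alice)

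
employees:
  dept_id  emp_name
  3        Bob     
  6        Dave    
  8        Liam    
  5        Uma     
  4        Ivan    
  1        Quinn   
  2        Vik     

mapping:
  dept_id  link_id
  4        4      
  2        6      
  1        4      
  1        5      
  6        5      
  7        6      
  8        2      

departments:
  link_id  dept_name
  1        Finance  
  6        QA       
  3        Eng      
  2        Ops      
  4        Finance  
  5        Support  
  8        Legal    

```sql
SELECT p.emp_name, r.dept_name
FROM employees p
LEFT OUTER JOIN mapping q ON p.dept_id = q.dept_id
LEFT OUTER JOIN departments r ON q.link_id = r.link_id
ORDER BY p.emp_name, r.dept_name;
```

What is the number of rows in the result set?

Joins associate left-to-right: employees LEFT JOIN mapping on dept_id gives 8 intermediate row(s).
Then LEFT JOIN `departments r` on link_id: each of those 8 rows is kept; rows whose q.link_id has no match in r get NULL for r's columns.
Result: 8 row(s).

8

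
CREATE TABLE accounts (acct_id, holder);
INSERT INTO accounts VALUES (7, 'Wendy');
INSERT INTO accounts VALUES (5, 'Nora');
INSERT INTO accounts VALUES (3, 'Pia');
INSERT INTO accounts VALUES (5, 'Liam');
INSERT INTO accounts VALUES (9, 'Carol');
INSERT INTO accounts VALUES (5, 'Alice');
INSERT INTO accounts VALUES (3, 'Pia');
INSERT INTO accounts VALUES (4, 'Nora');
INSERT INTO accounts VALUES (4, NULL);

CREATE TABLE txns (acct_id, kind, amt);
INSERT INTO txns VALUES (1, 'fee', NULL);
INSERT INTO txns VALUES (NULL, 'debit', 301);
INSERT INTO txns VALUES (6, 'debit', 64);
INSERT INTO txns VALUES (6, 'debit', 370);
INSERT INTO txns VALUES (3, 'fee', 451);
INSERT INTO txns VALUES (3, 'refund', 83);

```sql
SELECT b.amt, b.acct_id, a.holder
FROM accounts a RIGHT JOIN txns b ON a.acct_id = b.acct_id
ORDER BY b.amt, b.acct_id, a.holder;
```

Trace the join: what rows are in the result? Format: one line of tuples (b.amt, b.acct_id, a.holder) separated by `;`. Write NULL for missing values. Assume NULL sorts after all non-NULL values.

(64, 6, NULL); (83, 3, Pia); (83, 3, Pia); (301, NULL, NULL); (370, 6, NULL); (451, 3, Pia); (451, 3, Pia); (NULL, 1, NULL)

RIGHT JOIN keeps every row from `txns`; unmatched rows get NULL for `accounts`'s columns.
Matching on a.acct_id = b.acct_id. A NULL in a compared column never satisfies the condition.
Matched pairs: 4; unmatched b rows kept: 4.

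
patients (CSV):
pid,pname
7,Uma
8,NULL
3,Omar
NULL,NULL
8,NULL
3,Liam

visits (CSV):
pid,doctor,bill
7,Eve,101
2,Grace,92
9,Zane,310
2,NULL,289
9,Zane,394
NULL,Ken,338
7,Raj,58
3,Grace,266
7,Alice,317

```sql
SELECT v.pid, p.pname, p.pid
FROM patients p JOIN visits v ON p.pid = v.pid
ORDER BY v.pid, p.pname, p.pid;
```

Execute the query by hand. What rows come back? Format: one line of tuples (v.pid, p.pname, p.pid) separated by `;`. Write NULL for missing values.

(3, Liam, 3); (3, Omar, 3); (7, Uma, 7); (7, Uma, 7); (7, Uma, 7)

INNER JOIN keeps only pairs where the ON condition holds.
Matching on p.pid = v.pid. A NULL in a compared column never satisfies the condition.
- p[0] pid=7 → 3 match(es) in v → 3 row(s).
- p[1] pid=8 → no match; dropped.
- p[2] pid=3 → 1 match(es) in v → 1 row(s).
- p[3] pid=NULL → no match; dropped.
- p[4] pid=8 → no match; dropped.
- p[5] pid=3 → 1 match(es) in v → 1 row(s).
After projecting and ordering:
v.pid | p.pname | p.pid
3 | Liam | 3
3 | Omar | 3
7 | Uma | 7
7 | Uma | 7
7 | Uma | 7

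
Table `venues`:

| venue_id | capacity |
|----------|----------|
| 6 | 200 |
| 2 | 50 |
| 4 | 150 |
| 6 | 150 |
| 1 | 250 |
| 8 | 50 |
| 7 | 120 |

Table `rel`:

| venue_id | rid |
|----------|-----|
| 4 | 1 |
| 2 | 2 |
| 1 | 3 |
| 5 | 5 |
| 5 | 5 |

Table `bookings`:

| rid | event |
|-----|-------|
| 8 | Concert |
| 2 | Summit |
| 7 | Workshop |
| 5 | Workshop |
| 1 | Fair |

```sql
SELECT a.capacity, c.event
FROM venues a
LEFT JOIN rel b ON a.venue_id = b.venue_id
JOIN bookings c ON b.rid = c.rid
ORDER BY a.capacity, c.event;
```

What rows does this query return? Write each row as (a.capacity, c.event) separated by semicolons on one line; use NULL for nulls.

(50, Summit); (150, Fair)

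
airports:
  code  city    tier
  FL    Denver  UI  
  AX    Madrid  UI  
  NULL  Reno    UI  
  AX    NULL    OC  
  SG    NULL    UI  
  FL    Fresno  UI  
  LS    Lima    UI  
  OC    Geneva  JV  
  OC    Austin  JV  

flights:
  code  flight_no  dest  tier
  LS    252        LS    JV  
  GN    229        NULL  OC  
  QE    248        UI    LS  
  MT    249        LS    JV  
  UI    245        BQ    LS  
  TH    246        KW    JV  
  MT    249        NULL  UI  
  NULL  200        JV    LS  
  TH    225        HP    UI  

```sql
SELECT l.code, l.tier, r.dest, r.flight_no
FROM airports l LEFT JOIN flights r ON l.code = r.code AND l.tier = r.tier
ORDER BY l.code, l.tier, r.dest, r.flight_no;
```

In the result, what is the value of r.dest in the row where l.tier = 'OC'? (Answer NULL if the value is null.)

LEFT JOIN keeps every row from `airports`; unmatched rows get NULL for `flights`'s columns.
Matching on l.code = r.code AND l.tier = r.tier. A NULL in a compared column never satisfies the condition.
- l row (code=FL, tier=UI): no match → kept, r columns NULL.
- l row (code=AX, tier=UI): no match → kept, r columns NULL.
- l row (code=NULL, tier=UI): no match → kept, r columns NULL.
- l row (code=AX, tier=OC): no match → kept, r columns NULL.
- l row (code=SG, tier=UI): no match → kept, r columns NULL.
- l row (code=FL, tier=UI): no match → kept, r columns NULL.
- l row (code=LS, tier=UI): no match → kept, r columns NULL.
- l row (code=OC, tier=JV): no match → kept, r columns NULL.
- l row (code=OC, tier=JV): no match → kept, r columns NULL.

NULL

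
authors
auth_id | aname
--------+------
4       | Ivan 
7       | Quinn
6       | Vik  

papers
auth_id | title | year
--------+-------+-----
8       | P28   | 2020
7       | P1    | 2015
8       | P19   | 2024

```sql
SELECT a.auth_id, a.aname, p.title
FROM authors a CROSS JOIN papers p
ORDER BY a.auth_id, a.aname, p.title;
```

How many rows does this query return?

9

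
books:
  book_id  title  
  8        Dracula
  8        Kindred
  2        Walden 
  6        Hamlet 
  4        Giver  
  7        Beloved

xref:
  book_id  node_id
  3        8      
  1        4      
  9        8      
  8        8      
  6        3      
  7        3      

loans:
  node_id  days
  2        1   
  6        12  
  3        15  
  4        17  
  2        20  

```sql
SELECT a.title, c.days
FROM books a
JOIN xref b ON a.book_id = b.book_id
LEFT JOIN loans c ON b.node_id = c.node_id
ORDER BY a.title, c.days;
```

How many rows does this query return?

4

Step 1 — a INNER JOIN b on book_id → 4 row(s).
Then LEFT JOIN `loans c` on node_id: each of those 4 rows is kept; rows whose b.node_id has no match in c get NULL for c's columns.
Result: 4 row(s).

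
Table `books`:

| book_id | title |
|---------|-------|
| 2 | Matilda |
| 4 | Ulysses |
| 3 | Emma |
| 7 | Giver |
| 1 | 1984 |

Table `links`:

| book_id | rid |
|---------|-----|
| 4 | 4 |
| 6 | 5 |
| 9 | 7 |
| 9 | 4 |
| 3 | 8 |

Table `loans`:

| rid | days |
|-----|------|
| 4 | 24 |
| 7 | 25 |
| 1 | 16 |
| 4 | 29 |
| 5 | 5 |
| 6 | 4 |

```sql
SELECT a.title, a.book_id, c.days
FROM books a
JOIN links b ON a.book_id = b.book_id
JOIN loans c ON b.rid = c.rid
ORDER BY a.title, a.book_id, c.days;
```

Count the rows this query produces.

2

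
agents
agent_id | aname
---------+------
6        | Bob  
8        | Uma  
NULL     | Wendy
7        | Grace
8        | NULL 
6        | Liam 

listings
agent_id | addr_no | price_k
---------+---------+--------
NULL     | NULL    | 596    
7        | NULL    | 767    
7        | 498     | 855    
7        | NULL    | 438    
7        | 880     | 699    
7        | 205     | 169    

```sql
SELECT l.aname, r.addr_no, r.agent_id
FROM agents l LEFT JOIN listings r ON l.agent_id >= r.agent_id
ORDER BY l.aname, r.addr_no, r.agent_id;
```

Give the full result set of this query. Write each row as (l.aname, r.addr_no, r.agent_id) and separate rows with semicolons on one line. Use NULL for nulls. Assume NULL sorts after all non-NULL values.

(Bob, NULL, NULL); (Grace, 205, 7); (Grace, 498, 7); (Grace, 880, 7); (Grace, NULL, 7); (Grace, NULL, 7); (Liam, NULL, NULL); (Uma, 205, 7); (Uma, 498, 7); (Uma, 880, 7); (Uma, NULL, 7); (Uma, NULL, 7); (Wendy, NULL, NULL); (NULL, 205, 7); (NULL, 498, 7); (NULL, 880, 7); (NULL, NULL, 7); (NULL, NULL, 7)

LEFT JOIN keeps every row from `agents`; unmatched rows get NULL for `listings`'s columns.
Matching on l.agent_id >= r.agent_id. A NULL in a compared column never satisfies the condition.
Matched pairs: 15; unmatched l rows kept: 3.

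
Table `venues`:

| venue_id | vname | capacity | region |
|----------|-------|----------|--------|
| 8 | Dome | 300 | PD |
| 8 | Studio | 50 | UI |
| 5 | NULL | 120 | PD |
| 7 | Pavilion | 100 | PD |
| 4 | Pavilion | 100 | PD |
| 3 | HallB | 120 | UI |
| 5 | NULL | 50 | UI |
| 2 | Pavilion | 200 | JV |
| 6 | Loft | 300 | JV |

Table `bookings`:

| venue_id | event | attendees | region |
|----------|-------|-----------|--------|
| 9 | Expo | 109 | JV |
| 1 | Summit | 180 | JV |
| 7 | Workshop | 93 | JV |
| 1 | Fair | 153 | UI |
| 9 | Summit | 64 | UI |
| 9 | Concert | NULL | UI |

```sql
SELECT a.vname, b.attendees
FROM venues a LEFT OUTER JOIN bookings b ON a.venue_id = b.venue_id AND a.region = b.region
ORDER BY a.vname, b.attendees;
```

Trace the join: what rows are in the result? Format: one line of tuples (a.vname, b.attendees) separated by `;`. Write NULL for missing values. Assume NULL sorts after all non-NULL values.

LEFT JOIN keeps every row from `venues`; unmatched rows get NULL for `bookings`'s columns.
Matching on a.venue_id = b.venue_id AND a.region = b.region.
- a row (venue_id=8, region=PD): no match → kept, b columns NULL.
- a row (venue_id=8, region=UI): no match → kept, b columns NULL.
- a row (venue_id=5, region=PD): no match → kept, b columns NULL.
- a row (venue_id=7, region=PD): no match → kept, b columns NULL.
- a row (venue_id=4, region=PD): no match → kept, b columns NULL.
- a row (venue_id=3, region=UI): no match → kept, b columns NULL.
- a row (venue_id=5, region=UI): no match → kept, b columns NULL.
- a row (venue_id=2, region=JV): no match → kept, b columns NULL.
- a row (venue_id=6, region=JV): no match → kept, b columns NULL.
After projecting and ordering:
a.vname | b.attendees
Dome | NULL
HallB | NULL
Loft | NULL
Pavilion | NULL
Pavilion | NULL
Pavilion | NULL
Studio | NULL
NULL | NULL
NULL | NULL

(Dome, NULL); (HallB, NULL); (Loft, NULL); (Pavilion, NULL); (Pavilion, NULL); (Pavilion, NULL); (Studio, NULL); (NULL, NULL); (NULL, NULL)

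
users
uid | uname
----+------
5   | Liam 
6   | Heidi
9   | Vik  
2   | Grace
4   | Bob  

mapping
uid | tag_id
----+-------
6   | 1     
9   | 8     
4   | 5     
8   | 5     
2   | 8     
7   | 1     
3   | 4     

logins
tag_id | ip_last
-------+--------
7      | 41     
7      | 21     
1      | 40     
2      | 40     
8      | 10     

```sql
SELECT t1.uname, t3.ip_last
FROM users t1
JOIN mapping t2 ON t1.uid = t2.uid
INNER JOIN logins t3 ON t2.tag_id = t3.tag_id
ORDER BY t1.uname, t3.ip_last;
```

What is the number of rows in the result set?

3

Joins associate left-to-right: users INNER JOIN mapping on uid gives 4 intermediate row(s).
Then INNER JOIN `logins t3` on tag_id: keep only rows whose t2.tag_id appears in t3.
Result: 3 row(s).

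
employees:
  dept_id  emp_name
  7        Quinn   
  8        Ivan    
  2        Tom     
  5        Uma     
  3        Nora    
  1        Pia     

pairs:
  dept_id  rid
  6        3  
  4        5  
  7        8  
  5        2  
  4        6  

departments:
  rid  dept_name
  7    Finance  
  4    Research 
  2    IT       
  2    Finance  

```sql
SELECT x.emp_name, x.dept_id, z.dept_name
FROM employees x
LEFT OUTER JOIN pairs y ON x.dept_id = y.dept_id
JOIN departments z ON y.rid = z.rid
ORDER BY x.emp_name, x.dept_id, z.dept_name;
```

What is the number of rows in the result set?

Joins associate left-to-right: employees LEFT JOIN pairs on dept_id gives 6 intermediate row(s).
Then INNER JOIN `departments z` on rid: keep only rows whose y.rid appears in z.
Result: 2 row(s).

2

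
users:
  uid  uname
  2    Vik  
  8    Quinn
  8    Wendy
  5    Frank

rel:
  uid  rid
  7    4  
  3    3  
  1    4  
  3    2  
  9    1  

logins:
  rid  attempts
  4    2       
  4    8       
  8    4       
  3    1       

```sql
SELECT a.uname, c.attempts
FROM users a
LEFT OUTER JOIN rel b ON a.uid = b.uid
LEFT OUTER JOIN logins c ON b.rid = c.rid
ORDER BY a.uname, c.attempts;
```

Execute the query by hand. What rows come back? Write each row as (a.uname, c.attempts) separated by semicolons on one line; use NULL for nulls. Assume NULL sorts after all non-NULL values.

(Frank, NULL); (Quinn, NULL); (Vik, NULL); (Wendy, NULL)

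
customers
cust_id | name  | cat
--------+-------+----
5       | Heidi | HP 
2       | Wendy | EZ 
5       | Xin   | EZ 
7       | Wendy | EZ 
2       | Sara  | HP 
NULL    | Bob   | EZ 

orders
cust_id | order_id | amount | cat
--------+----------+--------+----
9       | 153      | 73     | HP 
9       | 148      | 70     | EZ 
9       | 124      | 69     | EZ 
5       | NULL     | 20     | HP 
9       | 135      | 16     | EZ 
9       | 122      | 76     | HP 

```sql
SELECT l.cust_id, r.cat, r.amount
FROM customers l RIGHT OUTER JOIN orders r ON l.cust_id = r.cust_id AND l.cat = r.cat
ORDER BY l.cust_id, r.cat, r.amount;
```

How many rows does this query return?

6

RIGHT JOIN keeps every row from `orders`; unmatched rows get NULL for `customers`'s columns.
Matching on l.cust_id = r.cust_id AND l.cat = r.cat. A NULL in a compared column never satisfies the condition.
- cust_id=5, cat=HP: 1 matching r row(s), so 1 row(s) emitted.
- cust_id=2, cat=EZ: no matching r row.
- cust_id=5, cat=EZ: no matching r row.
- cust_id=7, cat=EZ: no matching r row.
- cust_id=2, cat=HP: no matching r row.
- cust_id=NULL, cat=EZ: no matching r row.
- 5 row(s) from r found no l partner → padded with NULL.
Total: 1 matched + 5 padded = 6 rows.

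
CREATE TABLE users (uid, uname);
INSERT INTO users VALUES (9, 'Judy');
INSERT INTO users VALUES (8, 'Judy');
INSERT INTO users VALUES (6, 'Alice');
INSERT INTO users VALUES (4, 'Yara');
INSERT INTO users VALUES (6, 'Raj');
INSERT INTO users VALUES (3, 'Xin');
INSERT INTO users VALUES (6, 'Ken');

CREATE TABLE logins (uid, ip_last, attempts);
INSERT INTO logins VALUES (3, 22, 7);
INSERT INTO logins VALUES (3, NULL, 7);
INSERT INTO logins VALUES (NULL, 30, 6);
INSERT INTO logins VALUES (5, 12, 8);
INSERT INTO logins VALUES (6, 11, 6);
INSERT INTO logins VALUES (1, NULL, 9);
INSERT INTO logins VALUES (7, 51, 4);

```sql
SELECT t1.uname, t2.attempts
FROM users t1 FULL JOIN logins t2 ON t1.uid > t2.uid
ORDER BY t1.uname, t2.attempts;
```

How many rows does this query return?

29

FULL OUTER JOIN keeps every row from both sides; unmatched rows get NULL for the other side's columns.
Matching on t1.uid > t2.uid. A NULL in a compared column never satisfies the condition.
- t1[0] uid=9 → 6 match(es) in t2 → 6 row(s).
- t1[1] uid=8 → 6 match(es) in t2 → 6 row(s).
- t1[2] uid=6 → 4 match(es) in t2 → 4 row(s).
- t1[3] uid=4 → 3 match(es) in t2 → 3 row(s).
- t1[4] uid=6 → 4 match(es) in t2 → 4 row(s).
- t1[5] uid=3 → 1 match(es) in t2 → 1 row(s).
- t1[6] uid=6 → 4 match(es) in t2 → 4 row(s).
- 1 t2 row(s) had no t1 match → kept, t1 columns NULL.
Total: 28 matched + 1 padded = 29 rows.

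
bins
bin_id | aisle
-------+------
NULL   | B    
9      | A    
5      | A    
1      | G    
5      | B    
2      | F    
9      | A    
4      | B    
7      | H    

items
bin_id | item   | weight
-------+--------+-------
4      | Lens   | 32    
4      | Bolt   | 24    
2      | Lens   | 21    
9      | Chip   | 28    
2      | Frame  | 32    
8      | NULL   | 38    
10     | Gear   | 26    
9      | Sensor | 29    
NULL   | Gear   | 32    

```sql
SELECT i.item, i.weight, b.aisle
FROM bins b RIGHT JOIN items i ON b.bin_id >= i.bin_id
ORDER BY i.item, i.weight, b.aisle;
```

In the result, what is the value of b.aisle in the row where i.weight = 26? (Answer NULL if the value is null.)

RIGHT JOIN keeps every row from `items`; unmatched rows get NULL for `bins`'s columns.
Matching on b.bin_id >= i.bin_id. A NULL in a compared column never satisfies the condition.
- b row (bin_id=NULL): no match.
- b row (bin_id=9): matches 7 i row(s) → 7 output row(s).
- b row (bin_id=5): matches 4 i row(s) → 4 output row(s).
- b row (bin_id=1): no match.
- b row (bin_id=5): matches 4 i row(s) → 4 output row(s).
- b row (bin_id=2): matches 2 i row(s) → 2 output row(s).
- b row (bin_id=9): matches 7 i row(s) → 7 output row(s).
- b row (bin_id=4): matches 4 i row(s) → 4 output row(s).
- b row (bin_id=7): matches 4 i row(s) → 4 output row(s).
- 2 i row(s) had no b match → kept, b columns NULL.

NULL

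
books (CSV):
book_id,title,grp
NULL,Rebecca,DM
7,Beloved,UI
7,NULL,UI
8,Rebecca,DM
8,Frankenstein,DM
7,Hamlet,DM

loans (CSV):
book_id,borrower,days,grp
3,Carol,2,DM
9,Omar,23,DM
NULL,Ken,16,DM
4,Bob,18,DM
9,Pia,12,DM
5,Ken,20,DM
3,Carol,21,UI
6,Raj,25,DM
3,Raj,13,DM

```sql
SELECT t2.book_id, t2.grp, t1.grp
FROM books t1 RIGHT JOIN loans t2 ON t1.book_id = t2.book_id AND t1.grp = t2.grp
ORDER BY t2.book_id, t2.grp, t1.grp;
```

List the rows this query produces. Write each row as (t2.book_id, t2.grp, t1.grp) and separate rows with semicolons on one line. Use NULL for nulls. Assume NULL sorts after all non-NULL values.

RIGHT JOIN keeps every row from `loans`; unmatched rows get NULL for `books`'s columns.
Matching on t1.book_id = t2.book_id AND t1.grp = t2.grp. A NULL in a compared column never satisfies the condition.
- t1 (book_id=NULL, grp=DM) has no partner in t2.
- t1 (book_id=7, grp=UI) has no partner in t2.
- t1 (book_id=7, grp=UI) has no partner in t2.
- t1 (book_id=8, grp=DM) has no partner in t2.
- t1 (book_id=8, grp=DM) has no partner in t2.
- t1 (book_id=7, grp=DM) has no partner in t2.
- plus 9 unmatched t2 row(s), each kept with NULL t1 columns.
After projecting and ordering:
t2.book_id | t2.grp | t1.grp
3 | DM | NULL
3 | DM | NULL
3 | UI | NULL
4 | DM | NULL
5 | DM | NULL
6 | DM | NULL
9 | DM | NULL
9 | DM | NULL
NULL | DM | NULL

(3, DM, NULL); (3, DM, NULL); (3, UI, NULL); (4, DM, NULL); (5, DM, NULL); (6, DM, NULL); (9, DM, NULL); (9, DM, NULL); (NULL, DM, NULL)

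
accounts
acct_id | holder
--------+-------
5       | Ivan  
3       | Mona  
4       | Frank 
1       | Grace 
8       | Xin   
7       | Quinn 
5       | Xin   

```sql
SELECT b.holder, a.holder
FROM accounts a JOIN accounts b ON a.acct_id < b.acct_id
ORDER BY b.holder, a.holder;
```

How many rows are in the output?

INNER JOIN keeps only pairs where the ON condition holds.
Matching on a.acct_id < b.acct_id.
Matched pairs: 20.
Total: 20 rows.

20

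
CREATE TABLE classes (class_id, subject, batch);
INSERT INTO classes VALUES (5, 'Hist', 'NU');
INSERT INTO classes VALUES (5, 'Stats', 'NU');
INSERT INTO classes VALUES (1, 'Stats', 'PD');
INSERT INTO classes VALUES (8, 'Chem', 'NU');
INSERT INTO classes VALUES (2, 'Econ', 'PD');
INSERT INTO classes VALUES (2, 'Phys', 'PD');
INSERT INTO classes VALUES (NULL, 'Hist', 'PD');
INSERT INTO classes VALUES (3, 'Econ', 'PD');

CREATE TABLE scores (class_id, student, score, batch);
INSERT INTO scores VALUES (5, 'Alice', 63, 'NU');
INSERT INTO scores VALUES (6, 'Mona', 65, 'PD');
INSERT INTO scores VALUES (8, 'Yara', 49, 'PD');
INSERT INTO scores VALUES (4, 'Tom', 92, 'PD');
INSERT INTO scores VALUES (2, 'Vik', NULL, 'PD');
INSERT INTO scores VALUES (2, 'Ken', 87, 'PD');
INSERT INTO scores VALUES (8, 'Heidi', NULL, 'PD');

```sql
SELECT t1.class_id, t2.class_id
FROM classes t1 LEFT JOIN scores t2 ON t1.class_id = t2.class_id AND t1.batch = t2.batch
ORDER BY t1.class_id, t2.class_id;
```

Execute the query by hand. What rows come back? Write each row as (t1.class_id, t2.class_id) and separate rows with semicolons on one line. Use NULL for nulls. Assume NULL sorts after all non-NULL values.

(1, NULL); (2, 2); (2, 2); (2, 2); (2, 2); (3, NULL); (5, 5); (5, 5); (8, NULL); (NULL, NULL)

LEFT JOIN keeps every row from `classes`; unmatched rows get NULL for `scores`'s columns.
Matching on t1.class_id = t2.class_id AND t1.batch = t2.batch. A NULL in a compared column never satisfies the condition.
- class_id=5, batch=NU: 1 matching t2 row(s), so 1 row(s) emitted.
- class_id=5, batch=NU: 1 matching t2 row(s), so 1 row(s) emitted.
- class_id=1, batch=PD: no t2 row matches, row kept with t2 columns NULL.
- class_id=8, batch=NU: no t2 row matches, row kept with t2 columns NULL.
- class_id=2, batch=PD: 2 matching t2 row(s), so 2 row(s) emitted.
- class_id=2, batch=PD: 2 matching t2 row(s), so 2 row(s) emitted.
- class_id=NULL, batch=PD: no t2 row matches, row kept with t2 columns NULL.
- class_id=3, batch=PD: no t2 row matches, row kept with t2 columns NULL.
After projecting and ordering:
t1.class_id | t2.class_id
1 | NULL
2 | 2
2 | 2
2 | 2
2 | 2
3 | NULL
5 | 5
5 | 5
8 | NULL
NULL | NULL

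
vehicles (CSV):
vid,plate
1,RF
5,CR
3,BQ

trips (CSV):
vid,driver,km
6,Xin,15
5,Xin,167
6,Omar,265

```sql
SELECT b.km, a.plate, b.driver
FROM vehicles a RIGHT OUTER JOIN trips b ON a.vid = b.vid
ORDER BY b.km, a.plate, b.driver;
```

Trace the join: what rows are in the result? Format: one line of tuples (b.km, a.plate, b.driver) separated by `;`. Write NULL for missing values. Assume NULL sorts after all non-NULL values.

RIGHT JOIN keeps every row from `trips`; unmatched rows get NULL for `vehicles`'s columns.
Matching on a.vid = b.vid.
- vid=1: no matching b row.
- vid=5: 1 matching b row(s), so 1 row(s) emitted.
- vid=3: no matching b row.
- 2 row(s) from b found no a partner → padded with NULL.
After projecting and ordering:
b.km | a.plate | b.driver
15 | NULL | Xin
167 | CR | Xin
265 | NULL | Omar

(15, NULL, Xin); (167, CR, Xin); (265, NULL, Omar)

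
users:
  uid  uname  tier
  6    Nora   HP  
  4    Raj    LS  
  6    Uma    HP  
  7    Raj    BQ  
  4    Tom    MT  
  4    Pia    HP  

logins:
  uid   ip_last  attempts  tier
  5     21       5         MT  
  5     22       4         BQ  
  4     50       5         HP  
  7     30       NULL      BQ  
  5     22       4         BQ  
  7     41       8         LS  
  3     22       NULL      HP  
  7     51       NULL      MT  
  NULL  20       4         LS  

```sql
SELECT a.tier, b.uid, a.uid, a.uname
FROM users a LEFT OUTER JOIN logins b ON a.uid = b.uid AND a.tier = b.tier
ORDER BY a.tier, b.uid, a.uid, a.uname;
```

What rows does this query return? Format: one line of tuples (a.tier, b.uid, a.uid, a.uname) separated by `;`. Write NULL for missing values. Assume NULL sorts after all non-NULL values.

(BQ, 7, 7, Raj); (HP, 4, 4, Pia); (HP, NULL, 6, Nora); (HP, NULL, 6, Uma); (LS, NULL, 4, Raj); (MT, NULL, 4, Tom)

LEFT JOIN keeps every row from `users`; unmatched rows get NULL for `logins`'s columns.
Matching on a.uid = b.uid AND a.tier = b.tier. A NULL in a compared column never satisfies the condition.
- a[0] uid=6, tier=HP → no match; kept with NULLs on the b side.
- a[1] uid=4, tier=LS → no match; kept with NULLs on the b side.
- a[2] uid=6, tier=HP → no match; kept with NULLs on the b side.
- a[3] uid=7, tier=BQ → 1 match(es) in b → 1 row(s).
- a[4] uid=4, tier=MT → no match; kept with NULLs on the b side.
- a[5] uid=4, tier=HP → 1 match(es) in b → 1 row(s).
After projecting and ordering:
a.tier | b.uid | a.uid | a.uname
BQ | 7 | 7 | Raj
HP | 4 | 4 | Pia
HP | NULL | 6 | Nora
HP | NULL | 6 | Uma
LS | NULL | 4 | Raj
MT | NULL | 4 | Tom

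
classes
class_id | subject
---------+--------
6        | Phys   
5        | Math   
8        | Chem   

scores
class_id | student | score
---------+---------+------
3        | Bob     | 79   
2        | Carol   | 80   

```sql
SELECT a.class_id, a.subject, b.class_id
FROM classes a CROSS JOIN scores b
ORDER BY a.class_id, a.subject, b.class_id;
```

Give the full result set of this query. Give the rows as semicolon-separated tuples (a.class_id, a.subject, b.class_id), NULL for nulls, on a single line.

CROSS JOIN pairs every row of `classes` with every row of `scores`: 3 × 2 = 6 rows.
After projecting and ordering:
a.class_id | a.subject | b.class_id
5 | Math | 2
5 | Math | 3
6 | Phys | 2
6 | Phys | 3
8 | Chem | 2
8 | Chem | 3

(5, Math, 2); (5, Math, 3); (6, Phys, 2); (6, Phys, 3); (8, Chem, 2); (8, Chem, 3)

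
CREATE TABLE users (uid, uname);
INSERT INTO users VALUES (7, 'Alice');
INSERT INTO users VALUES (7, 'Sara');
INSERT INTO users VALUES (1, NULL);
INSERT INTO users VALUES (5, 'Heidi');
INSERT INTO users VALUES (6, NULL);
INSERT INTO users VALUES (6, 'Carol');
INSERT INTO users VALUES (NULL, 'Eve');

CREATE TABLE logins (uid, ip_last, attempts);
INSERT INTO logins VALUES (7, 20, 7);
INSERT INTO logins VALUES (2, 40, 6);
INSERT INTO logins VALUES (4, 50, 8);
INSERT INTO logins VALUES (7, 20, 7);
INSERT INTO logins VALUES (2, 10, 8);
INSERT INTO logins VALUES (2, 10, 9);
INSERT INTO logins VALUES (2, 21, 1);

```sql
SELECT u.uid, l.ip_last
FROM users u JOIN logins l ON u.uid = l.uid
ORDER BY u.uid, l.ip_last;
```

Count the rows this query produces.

INNER JOIN keeps only pairs where the ON condition holds.
Matching on u.uid = l.uid. A NULL in a compared column never satisfies the condition.
Matched pairs: 4.
Total: 4 rows.

4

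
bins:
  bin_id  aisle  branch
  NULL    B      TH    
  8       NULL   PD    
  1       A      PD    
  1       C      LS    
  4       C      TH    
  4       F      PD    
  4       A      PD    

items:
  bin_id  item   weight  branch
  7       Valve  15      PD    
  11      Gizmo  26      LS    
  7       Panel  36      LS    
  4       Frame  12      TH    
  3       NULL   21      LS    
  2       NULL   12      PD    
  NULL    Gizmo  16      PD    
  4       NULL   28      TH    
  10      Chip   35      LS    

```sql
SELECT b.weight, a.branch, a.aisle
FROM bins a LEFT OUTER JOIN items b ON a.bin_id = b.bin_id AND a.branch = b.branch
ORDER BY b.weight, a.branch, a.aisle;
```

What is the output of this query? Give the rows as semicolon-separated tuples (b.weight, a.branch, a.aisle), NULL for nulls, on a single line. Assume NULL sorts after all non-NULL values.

LEFT JOIN keeps every row from `bins`; unmatched rows get NULL for `items`'s columns.
Matching on a.bin_id = b.bin_id AND a.branch = b.branch. A NULL in a compared column never satisfies the condition.
Matched pairs: 2; unmatched a rows kept: 6.

(12, TH, C); (28, TH, C); (NULL, LS, C); (NULL, PD, A); (NULL, PD, A); (NULL, PD, F); (NULL, PD, NULL); (NULL, TH, B)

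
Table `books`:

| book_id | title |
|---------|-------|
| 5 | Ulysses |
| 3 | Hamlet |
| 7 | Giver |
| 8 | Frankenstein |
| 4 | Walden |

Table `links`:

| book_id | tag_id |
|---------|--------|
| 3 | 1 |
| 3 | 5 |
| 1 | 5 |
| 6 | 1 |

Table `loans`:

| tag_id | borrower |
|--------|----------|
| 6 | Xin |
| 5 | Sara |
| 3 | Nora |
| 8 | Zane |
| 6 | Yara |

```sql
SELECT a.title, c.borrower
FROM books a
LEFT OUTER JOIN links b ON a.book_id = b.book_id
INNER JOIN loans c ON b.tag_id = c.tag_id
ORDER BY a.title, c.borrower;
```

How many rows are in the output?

1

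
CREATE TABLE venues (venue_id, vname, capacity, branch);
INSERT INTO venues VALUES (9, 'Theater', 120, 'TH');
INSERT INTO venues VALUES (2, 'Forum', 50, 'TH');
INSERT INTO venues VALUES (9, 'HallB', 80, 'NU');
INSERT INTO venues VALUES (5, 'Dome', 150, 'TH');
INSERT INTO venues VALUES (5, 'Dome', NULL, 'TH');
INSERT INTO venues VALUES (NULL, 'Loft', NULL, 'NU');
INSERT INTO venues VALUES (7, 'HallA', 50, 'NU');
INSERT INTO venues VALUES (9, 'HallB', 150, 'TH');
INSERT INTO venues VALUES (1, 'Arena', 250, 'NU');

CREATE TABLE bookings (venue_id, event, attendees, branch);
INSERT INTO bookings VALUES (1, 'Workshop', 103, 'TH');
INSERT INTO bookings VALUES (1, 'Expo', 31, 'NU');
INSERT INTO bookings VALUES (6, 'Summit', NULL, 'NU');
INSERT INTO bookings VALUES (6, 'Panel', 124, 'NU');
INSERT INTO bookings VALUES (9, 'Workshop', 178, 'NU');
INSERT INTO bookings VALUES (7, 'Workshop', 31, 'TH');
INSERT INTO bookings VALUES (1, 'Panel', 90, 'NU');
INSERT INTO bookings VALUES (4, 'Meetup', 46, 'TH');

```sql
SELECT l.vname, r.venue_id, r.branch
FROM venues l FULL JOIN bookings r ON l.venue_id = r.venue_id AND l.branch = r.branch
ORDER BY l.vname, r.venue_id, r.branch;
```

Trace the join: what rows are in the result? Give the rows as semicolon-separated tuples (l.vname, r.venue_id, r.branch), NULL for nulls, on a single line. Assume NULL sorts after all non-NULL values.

(Arena, 1, NU); (Arena, 1, NU); (Dome, NULL, NULL); (Dome, NULL, NULL); (Forum, NULL, NULL); (HallA, NULL, NULL); (HallB, 9, NU); (HallB, NULL, NULL); (Loft, NULL, NULL); (Theater, NULL, NULL); (NULL, 1, TH); (NULL, 4, TH); (NULL, 6, NU); (NULL, 6, NU); (NULL, 7, TH)

FULL OUTER JOIN keeps every row from both sides; unmatched rows get NULL for the other side's columns.
Matching on l.venue_id = r.venue_id AND l.branch = r.branch. A NULL in a compared column never satisfies the condition.
Matched pairs: 3; unmatched l rows kept: 7; unmatched r rows kept: 5.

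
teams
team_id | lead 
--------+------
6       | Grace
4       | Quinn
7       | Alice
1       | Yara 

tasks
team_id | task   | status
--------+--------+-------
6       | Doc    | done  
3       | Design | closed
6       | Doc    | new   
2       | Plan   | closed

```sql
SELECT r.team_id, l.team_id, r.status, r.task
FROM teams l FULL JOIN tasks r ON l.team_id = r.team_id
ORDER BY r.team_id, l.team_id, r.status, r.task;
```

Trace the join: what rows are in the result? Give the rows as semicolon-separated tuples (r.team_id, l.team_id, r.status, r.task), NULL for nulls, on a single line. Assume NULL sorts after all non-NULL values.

(2, NULL, closed, Plan); (3, NULL, closed, Design); (6, 6, done, Doc); (6, 6, new, Doc); (NULL, 1, NULL, NULL); (NULL, 4, NULL, NULL); (NULL, 7, NULL, NULL)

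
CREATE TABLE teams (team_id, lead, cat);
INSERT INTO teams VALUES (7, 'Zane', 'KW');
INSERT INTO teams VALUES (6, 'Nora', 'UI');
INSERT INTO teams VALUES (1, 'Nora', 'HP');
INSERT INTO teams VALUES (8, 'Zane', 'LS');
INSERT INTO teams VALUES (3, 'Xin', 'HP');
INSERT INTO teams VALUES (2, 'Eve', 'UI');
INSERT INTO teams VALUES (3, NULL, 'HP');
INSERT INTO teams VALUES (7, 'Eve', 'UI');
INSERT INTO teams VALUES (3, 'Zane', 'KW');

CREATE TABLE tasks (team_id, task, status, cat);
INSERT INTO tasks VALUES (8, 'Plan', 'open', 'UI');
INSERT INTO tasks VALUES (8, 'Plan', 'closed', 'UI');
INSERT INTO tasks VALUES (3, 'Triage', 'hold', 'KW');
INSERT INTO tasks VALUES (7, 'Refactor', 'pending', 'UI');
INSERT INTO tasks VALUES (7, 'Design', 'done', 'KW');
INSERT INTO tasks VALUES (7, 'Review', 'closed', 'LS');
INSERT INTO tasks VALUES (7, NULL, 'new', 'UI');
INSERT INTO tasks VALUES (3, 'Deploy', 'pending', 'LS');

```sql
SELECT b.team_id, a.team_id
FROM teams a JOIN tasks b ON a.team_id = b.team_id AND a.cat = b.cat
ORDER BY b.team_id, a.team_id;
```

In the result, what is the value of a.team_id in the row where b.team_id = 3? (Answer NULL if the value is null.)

3

INNER JOIN keeps only pairs where the ON condition holds.
Matching on a.team_id = b.team_id AND a.cat = b.cat.
Matched pairs: 4.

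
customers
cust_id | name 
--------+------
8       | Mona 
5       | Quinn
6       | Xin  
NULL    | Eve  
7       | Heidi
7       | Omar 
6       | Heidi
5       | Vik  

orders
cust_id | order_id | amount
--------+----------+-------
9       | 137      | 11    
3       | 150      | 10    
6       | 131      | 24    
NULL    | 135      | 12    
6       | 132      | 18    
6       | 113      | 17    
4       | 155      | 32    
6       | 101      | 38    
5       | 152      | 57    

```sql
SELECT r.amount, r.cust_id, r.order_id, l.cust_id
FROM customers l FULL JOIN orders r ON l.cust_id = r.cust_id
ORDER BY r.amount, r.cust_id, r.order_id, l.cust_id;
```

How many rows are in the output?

18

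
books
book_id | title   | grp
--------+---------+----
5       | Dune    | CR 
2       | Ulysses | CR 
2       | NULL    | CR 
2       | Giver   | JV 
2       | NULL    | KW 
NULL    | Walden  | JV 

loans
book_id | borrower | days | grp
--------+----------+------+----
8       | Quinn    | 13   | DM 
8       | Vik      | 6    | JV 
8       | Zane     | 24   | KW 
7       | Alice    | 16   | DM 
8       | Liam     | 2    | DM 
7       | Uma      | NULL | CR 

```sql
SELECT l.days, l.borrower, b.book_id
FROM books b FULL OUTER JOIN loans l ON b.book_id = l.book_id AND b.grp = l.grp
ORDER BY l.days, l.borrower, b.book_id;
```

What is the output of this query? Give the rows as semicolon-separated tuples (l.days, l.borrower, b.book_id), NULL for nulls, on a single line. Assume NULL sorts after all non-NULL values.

FULL OUTER JOIN keeps every row from both sides; unmatched rows get NULL for the other side's columns.
Matching on b.book_id = l.book_id AND b.grp = l.grp. A NULL in a compared column never satisfies the condition.
- b[0] book_id=5, grp=CR → no match; kept with NULLs on the l side.
- b[1] book_id=2, grp=CR → no match; kept with NULLs on the l side.
- b[2] book_id=2, grp=CR → no match; kept with NULLs on the l side.
- b[3] book_id=2, grp=JV → no match; kept with NULLs on the l side.
- b[4] book_id=2, grp=KW → no match; kept with NULLs on the l side.
- b[5] book_id=NULL, grp=JV → no match; kept with NULLs on the l side.
- 6 l row(s) had no b match → kept, b columns NULL.

(2, Liam, NULL); (6, Vik, NULL); (13, Quinn, NULL); (16, Alice, NULL); (24, Zane, NULL); (NULL, Uma, NULL); (NULL, NULL, 2); (NULL, NULL, 2); (NULL, NULL, 2); (NULL, NULL, 2); (NULL, NULL, 5); (NULL, NULL, NULL)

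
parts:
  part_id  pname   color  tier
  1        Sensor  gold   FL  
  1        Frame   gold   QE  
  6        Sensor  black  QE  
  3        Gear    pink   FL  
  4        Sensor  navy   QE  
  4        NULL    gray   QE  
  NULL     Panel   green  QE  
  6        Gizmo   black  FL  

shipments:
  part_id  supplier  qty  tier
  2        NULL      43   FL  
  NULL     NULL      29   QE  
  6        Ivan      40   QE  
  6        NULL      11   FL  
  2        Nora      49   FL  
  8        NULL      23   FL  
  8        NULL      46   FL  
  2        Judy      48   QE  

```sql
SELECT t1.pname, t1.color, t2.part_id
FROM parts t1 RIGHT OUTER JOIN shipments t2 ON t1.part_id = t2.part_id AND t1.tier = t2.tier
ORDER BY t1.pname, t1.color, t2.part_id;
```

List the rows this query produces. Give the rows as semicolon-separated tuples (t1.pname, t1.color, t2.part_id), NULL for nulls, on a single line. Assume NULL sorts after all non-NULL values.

(Gizmo, black, 6); (Sensor, black, 6); (NULL, NULL, 2); (NULL, NULL, 2); (NULL, NULL, 2); (NULL, NULL, 8); (NULL, NULL, 8); (NULL, NULL, NULL)

RIGHT JOIN keeps every row from `shipments`; unmatched rows get NULL for `parts`'s columns.
Matching on t1.part_id = t2.part_id AND t1.tier = t2.tier. A NULL in a compared column never satisfies the condition.
- t1 (part_id=1, tier=FL) has no partner in t2.
- t1 (part_id=1, tier=QE) has no partner in t2.
- t1 (part_id=6, tier=QE) pairs with 1 row(s) of t2.
- t1 (part_id=3, tier=FL) has no partner in t2.
- t1 (part_id=4, tier=QE) has no partner in t2.
- t1 (part_id=4, tier=QE) has no partner in t2.
- t1 (part_id=NULL, tier=QE) has no partner in t2.
- t1 (part_id=6, tier=FL) pairs with 1 row(s) of t2.
- plus 6 unmatched t2 row(s), each kept with NULL t1 columns.
After projecting and ordering:
t1.pname | t1.color | t2.part_id
Gizmo | black | 6
Sensor | black | 6
NULL | NULL | 2
NULL | NULL | 2
NULL | NULL | 2
NULL | NULL | 8
NULL | NULL | 8
NULL | NULL | NULL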